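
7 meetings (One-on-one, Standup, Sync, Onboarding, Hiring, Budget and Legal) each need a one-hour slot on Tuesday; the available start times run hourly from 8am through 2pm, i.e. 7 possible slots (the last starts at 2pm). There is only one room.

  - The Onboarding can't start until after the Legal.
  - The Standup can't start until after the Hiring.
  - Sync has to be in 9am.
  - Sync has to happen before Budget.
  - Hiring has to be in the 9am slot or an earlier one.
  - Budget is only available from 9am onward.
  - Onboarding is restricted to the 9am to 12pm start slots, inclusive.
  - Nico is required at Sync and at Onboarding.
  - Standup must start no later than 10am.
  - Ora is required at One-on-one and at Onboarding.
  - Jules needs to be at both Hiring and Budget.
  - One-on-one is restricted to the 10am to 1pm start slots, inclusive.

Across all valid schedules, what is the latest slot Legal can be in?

Downstream work caps Legal at 11am.
Legal at 11am is achievable: Sync -> 9am, Budget -> 2pm, Legal -> 11am, Onboarding -> 12pm, Standup -> 10am, One-on-one -> 1pm, Hiring -> 8am.

11am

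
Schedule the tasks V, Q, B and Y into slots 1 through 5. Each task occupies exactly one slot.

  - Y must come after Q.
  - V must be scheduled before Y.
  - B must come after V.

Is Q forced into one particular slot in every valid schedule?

Q can be 1 (e.g. V -> 1, B -> 2, Q -> 1, Y -> 2) or 2 (e.g. Y in 3, B in 2, V in 1, Q in 2).

No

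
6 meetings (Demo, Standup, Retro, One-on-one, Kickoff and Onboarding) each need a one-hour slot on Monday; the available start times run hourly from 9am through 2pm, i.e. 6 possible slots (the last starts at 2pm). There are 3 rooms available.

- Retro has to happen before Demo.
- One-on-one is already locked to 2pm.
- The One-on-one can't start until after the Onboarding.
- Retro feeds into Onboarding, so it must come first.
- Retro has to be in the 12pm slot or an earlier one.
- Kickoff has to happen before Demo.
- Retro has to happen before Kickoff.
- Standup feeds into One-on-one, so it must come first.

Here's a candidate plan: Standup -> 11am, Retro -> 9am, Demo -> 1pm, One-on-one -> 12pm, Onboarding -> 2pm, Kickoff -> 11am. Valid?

Retro feeds into Onboarding, so it must come first — holds.
Retro has to happen before Kickoff — holds.
Standup feeds into One-on-one, so it must come first — holds.
There are 3 rooms available — holds.
Retro has to be in the 12pm slot or an earlier one — holds.
One-on-one is already locked to 2pm — violated.
Kickoff has to happen before Demo — holds.
The One-on-one can't start until after the Onboarding — violated.
Retro has to happen before Demo — holds.

No. The One-on-one can't start until after the Onboarding is not satisfied.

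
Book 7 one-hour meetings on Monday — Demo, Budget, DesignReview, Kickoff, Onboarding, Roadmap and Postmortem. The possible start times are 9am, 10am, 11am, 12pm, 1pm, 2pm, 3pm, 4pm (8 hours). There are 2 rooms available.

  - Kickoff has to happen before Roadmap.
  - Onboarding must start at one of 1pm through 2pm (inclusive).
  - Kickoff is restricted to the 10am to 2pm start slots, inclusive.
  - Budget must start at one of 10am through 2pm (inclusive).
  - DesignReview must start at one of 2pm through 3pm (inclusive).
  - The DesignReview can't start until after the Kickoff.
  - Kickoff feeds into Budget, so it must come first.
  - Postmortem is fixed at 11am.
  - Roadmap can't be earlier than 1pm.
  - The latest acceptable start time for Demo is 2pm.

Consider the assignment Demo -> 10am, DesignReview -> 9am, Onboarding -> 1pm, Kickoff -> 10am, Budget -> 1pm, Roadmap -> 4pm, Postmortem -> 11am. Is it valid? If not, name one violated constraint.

No. DesignReview must start at one of 2pm through 3pm (inclusive) is not satisfied.

The DesignReview can't start until after the Kickoff — violated.
Kickoff has to happen before Roadmap — holds.
Roadmap can't be earlier than 1pm — holds.
Kickoff feeds into Budget, so it must come first — holds.
Budget must start at one of 10am through 2pm (inclusive) — holds.
Kickoff is restricted to the 10am to 2pm start slots, inclusive — holds.
DesignReview must start at one of 2pm through 3pm (inclusive) — violated.
The latest acceptable start time for Demo is 2pm — holds.
Onboarding must start at one of 1pm through 2pm (inclusive) — holds.
There are 2 rooms available — holds.
Postmortem is fixed at 11am — holds.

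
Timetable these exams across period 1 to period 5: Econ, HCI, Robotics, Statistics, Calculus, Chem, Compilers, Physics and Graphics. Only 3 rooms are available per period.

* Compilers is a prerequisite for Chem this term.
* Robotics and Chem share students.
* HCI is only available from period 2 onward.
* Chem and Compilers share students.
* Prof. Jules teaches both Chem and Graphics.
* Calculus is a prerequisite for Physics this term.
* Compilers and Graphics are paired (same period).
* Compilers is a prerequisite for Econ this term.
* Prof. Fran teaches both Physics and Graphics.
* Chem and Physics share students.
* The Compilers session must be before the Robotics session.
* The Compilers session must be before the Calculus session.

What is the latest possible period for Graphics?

Graphics must be in the same period as Compilers, which can't be after period 3, so Graphics is at most period 3.
Graphics at period 3 is achievable: Calculus=period 4; HCI=period 2; Compilers=period 3; Graphics=period 3; Robotics=period 5; Chem=period 4; Statistics=period 1; Econ=period 4; Physics=period 5.

period 3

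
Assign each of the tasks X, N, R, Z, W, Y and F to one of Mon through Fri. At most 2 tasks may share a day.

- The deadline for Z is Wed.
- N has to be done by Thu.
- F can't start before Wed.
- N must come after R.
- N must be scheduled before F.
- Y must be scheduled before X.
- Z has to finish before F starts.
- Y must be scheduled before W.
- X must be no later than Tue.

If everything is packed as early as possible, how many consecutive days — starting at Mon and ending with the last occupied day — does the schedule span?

The precedence chain requires at least 3 distinct days.
With at most 2 per day and 7 tasks, at least 4 days are needed.
4 works (last occupied day: Thu): for example X=Tue, R=Tue, N=Wed, F=Thu, W=Wed, Z=Mon, Y=Mon.

4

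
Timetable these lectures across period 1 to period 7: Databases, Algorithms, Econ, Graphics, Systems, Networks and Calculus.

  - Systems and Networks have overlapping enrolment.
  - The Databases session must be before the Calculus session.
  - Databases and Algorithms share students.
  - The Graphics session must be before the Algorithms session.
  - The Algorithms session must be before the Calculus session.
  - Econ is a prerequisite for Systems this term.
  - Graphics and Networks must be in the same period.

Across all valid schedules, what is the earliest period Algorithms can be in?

period 2

Precedence pushes Algorithms to at least period 2; downstream work caps Algorithms at period 6.
Algorithms at period 2 is achievable: Econ -> period 1, Networks -> period 1, Systems -> period 2, Graphics -> period 1, Calculus -> period 3, Databases -> period 1, Algorithms -> period 2.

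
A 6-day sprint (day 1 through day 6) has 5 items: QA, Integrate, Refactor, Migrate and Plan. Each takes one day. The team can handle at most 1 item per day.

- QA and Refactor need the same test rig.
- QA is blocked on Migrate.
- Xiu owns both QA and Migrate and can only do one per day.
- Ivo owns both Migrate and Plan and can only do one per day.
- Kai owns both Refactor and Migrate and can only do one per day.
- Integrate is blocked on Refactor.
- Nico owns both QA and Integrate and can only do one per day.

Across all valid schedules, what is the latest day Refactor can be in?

day 5

Downstream work caps Refactor at day 5.
Refactor at day 5 is achievable: Migrate in day 1, Plan in day 3, Integrate in day 6, Refactor in day 5, QA in day 2.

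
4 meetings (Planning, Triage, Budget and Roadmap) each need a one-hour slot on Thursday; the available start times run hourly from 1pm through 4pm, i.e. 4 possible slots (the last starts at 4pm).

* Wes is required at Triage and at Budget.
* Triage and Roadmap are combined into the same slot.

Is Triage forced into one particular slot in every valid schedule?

No

Triage can be 1pm (e.g. Triage in 1pm, Roadmap in 1pm, Planning in 1pm, Budget in 2pm) or 2pm (e.g. Budget=1pm, Roadmap=2pm, Triage=2pm, Planning=1pm).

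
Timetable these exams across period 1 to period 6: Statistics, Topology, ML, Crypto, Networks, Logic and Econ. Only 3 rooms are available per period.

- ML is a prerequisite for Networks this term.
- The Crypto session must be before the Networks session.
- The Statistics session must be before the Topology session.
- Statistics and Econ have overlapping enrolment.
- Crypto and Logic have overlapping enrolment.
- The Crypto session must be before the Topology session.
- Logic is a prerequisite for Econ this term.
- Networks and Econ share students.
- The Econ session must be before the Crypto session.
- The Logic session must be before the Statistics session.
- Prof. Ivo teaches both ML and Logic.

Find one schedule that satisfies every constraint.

Econ in period 2, ML in period 2, Crypto in period 3, Statistics in period 3, Networks in period 4, Topology in period 4, Logic in period 1

Checking: Crypto(period 3) before Networks(period 4); Crypto(period 3) before Topology(period 4); Econ(period 2) before Crypto(period 3); Logic(period 1) before Econ(period 2); Logic(period 1) before Statistics(period 3); ML(period 2) before Networks(period 4); Statistics(period 3) before Topology(period 4); Networks(period 4) != Econ(period 2); ML(period 2) != Logic(period 1); Statistics(period 3) != Econ(period 2); Crypto(period 3) != Logic(period 1); max 2 per period (cap 3).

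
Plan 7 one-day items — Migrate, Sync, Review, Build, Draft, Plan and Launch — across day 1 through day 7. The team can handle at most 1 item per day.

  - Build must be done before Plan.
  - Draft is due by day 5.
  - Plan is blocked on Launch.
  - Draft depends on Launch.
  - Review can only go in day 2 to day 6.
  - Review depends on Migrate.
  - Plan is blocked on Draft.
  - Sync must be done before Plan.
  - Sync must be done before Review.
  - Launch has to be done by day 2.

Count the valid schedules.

56

Splitting on Migrate: it can be day 1 (9), day 2 (9), day 3 (15), day 4 (13), day 5 (10). Listing each branch's schedules as (Sync, Review, Build, Draft, Plan, Launch) by day number:
Migrate=day 1: (3,4,6,5,7,2) (3,5,6,4,7,2) (3,6,4,5,7,2) (3,6,5,4,7,2) (4,5,6,3,7,2) (4,6,3,5,7,2) (4,6,5,3,7,2) (5,6,3,4,7,2) (5,6,4,3,7,2) — 9.
Migrate=day 2: (3,4,6,5,7,1) (3,5,6,4,7,1) (3,6,4,5,7,1) (3,6,5,4,7,1) (4,5,6,3,7,1) (4,6,3,5,7,1) (4,6,5,3,7,1) (5,6,3,4,7,1) (5,6,4,3,7,1) — 9.
Migrate=day 3: (1,4,6,5,7,2) (1,5,6,4,7,2) (1,6,4,5,7,2) (1,6,5,4,7,2) (2,4,6,5,7,1) (2,5,6,4,7,1) (2,6,4,5,7,1) (2,6,5,4,7,1) (4,5,6,2,7,1) (4,6,1,5,7,2) (4,6,2,5,7,1) (4,6,5,2,7,1) (5,6,1,4,7,2) (5,6,2,4,7,1) (5,6,4,2,7,1) — 15.
Migrate=day 4: (1,5,6,3,7,2) (1,6,3,5,7,2) (1,6,5,3,7,2) (2,5,6,3,7,1) (2,6,3,5,7,1) (2,6,5,3,7,1) (3,5,6,2,7,1) (3,6,1,5,7,2) (3,6,2,5,7,1) (3,6,5,2,7,1) (5,6,1,3,7,2) (5,6,2,3,7,1) (5,6,3,2,7,1) — 13.
Migrate=day 5: (1,6,3,4,7,2) (1,6,4,3,7,2) (2,6,3,4,7,1) (2,6,4,3,7,1) (3,6,1,4,7,2) (3,6,2,4,7,1) (3,6,4,2,7,1) (4,6,1,3,7,2) (4,6,2,3,7,1) (4,6,3,2,7,1) — 10.
Summing: 9 + 9 + 15 + 13 + 10 = 56.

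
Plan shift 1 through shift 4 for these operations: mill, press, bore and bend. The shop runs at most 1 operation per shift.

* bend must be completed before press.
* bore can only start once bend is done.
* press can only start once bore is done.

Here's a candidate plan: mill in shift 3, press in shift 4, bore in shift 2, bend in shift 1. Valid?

Valid

The shop runs at most 1 operation per shift — holds.
bend must be completed before press — holds.
bore can only start once bend is done — holds.
press can only start once bore is done — holds.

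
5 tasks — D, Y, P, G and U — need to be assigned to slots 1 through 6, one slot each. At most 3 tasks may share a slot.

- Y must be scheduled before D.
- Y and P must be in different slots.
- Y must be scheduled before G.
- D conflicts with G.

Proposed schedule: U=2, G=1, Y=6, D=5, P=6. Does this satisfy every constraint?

No. Y must be scheduled before G is not satisfied.

At most 3 tasks may share a slot — holds.
Y and P must be in different slots — violated.
Y must be scheduled before D — violated.
D conflicts with G — holds.
Y must be scheduled before G — violated.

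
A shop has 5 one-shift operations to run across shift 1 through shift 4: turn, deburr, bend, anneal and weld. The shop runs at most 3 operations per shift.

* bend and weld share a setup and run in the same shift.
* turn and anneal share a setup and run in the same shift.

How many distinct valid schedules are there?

Splitting on turn: it can be shift 1 (12), shift 2 (12), shift 3 (12), shift 4 (12). Listing each branch's schedules as (deburr, bend, anneal, weld) by shift number:
turn=shift 1: (1,2,1,2) (1,3,1,3) (1,4,1,4) (2,2,1,2) (2,3,1,3) (2,4,1,4) (3,2,1,2) (3,3,1,3) (3,4,1,4) (4,2,1,2) (4,3,1,3) (4,4,1,4) — 12.
turn=shift 2: (1,1,2,1) (1,3,2,3) (1,4,2,4) (2,1,2,1) (2,3,2,3) (2,4,2,4) (3,1,2,1) (3,3,2,3) (3,4,2,4) (4,1,2,1) (4,3,2,3) (4,4,2,4) — 12.
turn=shift 3: (1,1,3,1) (1,2,3,2) (1,4,3,4) (2,1,3,1) (2,2,3,2) (2,4,3,4) (3,1,3,1) (3,2,3,2) (3,4,3,4) (4,1,3,1) (4,2,3,2) (4,4,3,4) — 12.
turn=shift 4: (1,1,4,1) (1,2,4,2) (1,3,4,3) (2,1,4,1) (2,2,4,2) (2,3,4,3) (3,1,4,1) (3,2,4,2) (3,3,4,3) (4,1,4,1) (4,2,4,2) (4,3,4,3) — 12.
Summing: 12 + 12 + 12 + 12 = 48.

48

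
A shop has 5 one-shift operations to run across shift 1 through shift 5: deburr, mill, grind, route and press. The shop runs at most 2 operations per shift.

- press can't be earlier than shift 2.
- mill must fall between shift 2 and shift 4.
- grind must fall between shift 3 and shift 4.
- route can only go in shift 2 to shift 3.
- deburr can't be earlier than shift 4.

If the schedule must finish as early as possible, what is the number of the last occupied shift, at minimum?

With at most 2 per shift and 5 operations, at least 3 shifts are needed.
deburr can't be placed before shift 4, so the schedule must run through at least shift 4.
4 works (last occupied shift: shift 4): for example press=shift 3, grind=shift 3, mill=shift 2, route=shift 2, deburr=shift 4.

shift 4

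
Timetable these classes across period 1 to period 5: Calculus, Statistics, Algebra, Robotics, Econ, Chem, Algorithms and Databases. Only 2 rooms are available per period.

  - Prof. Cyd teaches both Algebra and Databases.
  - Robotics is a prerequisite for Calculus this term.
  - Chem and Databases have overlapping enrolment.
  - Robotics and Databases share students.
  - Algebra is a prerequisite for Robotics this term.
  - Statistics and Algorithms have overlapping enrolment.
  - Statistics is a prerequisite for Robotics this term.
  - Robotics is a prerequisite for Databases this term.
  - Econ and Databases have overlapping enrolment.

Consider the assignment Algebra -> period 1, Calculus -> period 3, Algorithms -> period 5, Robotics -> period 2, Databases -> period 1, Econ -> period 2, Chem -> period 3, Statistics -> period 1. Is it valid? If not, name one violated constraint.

Robotics and Databases share students — holds.
Statistics is a prerequisite for Robotics this term — holds.
Robotics is a prerequisite for Databases this term — violated.
Only 2 rooms are available per period — violated.
Algebra is a prerequisite for Robotics this term — holds.
Prof. Cyd teaches both Algebra and Databases — violated.
Statistics and Algorithms have overlapping enrolment — holds.
Econ and Databases have overlapping enrolment — holds.
Robotics is a prerequisite for Calculus this term — holds.
Chem and Databases have overlapping enrolment — holds.

No — it violates: Prof. Cyd teaches both Algebra and Databases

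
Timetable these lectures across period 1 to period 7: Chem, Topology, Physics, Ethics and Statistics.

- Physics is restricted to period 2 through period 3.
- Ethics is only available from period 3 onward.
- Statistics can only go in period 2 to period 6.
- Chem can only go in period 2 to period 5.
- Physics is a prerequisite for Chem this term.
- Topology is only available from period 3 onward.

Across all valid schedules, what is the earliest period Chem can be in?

period 3

Chem is available from period 2; precedence pushes Chem to at least period 3; Chem's own window allows nothing later than period 5.
Chem at period 3 is achievable: Chem=period 3; Topology=period 3; Ethics=period 3; Physics=period 2; Statistics=period 2.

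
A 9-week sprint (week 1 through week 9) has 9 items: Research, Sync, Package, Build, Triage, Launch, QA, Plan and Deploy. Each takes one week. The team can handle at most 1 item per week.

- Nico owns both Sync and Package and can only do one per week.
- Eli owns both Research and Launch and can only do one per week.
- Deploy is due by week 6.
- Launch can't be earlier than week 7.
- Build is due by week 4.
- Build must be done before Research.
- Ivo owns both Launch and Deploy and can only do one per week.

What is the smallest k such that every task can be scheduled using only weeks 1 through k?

The precedence chain requires at least 2 distinct weeks.
With at most 1 per week and 9 tasks, at least 9 weeks are needed.
Launch can't be placed before week 7, so the schedule must run through at least week 7.
9 works (last occupied week: week 9): for example Sync -> week 4; Build -> week 1; Research -> week 3; Deploy -> week 2; Triage -> week 6; QA -> week 8; Package -> week 5; Launch -> week 7; Plan -> week 9.

9 weeks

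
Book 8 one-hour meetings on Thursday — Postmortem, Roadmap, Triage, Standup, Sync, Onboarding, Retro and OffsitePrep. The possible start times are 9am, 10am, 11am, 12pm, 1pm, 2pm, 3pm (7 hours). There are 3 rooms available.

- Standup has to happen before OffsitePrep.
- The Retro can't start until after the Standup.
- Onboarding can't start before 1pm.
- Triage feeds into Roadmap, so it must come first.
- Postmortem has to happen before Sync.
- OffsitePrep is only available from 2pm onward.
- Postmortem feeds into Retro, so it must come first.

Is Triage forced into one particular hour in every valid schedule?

No

Triage can be 9am (e.g. Roadmap -> 10am, Onboarding -> 1pm, OffsitePrep -> 2pm, Postmortem -> 9am, Triage -> 9am, Standup -> 9am, Sync -> 10am, Retro -> 10am) or 10am (e.g. OffsitePrep=2pm, Onboarding=1pm, Roadmap=11am, Standup=9am, Triage=10am, Retro=10am, Sync=10am, Postmortem=9am).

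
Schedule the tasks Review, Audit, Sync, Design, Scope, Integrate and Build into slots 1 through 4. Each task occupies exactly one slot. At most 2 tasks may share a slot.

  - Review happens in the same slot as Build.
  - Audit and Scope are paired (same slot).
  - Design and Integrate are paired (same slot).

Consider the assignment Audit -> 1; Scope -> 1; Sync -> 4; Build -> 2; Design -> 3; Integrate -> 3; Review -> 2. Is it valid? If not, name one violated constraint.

Yes, all constraints hold

Design and Integrate are paired (same slot) — holds.
Review happens in the same slot as Build — holds.
At most 2 tasks may share a slot — holds.
Audit and Scope are paired (same slot) — holds.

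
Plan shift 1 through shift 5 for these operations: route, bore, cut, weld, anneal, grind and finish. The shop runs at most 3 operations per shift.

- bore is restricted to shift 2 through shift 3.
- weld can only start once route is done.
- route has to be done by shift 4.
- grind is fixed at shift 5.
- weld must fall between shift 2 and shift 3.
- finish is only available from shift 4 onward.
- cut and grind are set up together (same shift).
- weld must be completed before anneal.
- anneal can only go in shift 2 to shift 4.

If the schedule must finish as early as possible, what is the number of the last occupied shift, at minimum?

shift 5

The precedence chain requires at least 3 distinct shifts.
With at most 3 per shift and 7 operations, at least 3 shifts are needed.
grind can't be placed before shift 5, so the schedule must run through at least shift 5.
5 works (last occupied shift: shift 5): for example weld -> shift 2, bore -> shift 2, anneal -> shift 3, finish -> shift 4, cut -> shift 5, route -> shift 1, grind -> shift 5.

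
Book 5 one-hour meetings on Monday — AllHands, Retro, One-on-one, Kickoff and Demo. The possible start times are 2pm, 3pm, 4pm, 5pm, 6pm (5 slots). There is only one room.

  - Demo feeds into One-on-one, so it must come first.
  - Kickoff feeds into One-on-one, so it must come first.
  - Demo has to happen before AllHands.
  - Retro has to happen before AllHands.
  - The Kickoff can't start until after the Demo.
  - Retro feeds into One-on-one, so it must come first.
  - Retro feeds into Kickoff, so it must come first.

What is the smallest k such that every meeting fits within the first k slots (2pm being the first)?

5 slots

The precedence chain requires at least 3 distinct slots.
With at most 1 per slot and 5 meetings, at least 5 slots are needed.
5 works (last occupied slot: 6pm): for example Kickoff in 4pm; Demo in 3pm; One-on-one in 5pm; AllHands in 6pm; Retro in 2pm.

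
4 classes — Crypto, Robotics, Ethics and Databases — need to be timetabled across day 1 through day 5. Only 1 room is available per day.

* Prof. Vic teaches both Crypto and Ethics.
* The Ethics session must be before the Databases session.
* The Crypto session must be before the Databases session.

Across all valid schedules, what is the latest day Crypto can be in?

day 4

Downstream work caps Crypto at day 4.
Crypto at day 4 is achievable: Databases in day 5, Crypto in day 4, Robotics in day 2, Ethics in day 1.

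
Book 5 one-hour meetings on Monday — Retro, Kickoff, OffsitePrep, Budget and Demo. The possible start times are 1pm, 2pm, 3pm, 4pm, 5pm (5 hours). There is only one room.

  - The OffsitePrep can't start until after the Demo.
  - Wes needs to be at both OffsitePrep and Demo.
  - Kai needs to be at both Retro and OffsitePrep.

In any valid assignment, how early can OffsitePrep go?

2pm

Precedence pushes OffsitePrep to at least 2pm.
OffsitePrep at 2pm is achievable: Kickoff in 4pm; Retro in 3pm; OffsitePrep in 2pm; Budget in 5pm; Demo in 1pm.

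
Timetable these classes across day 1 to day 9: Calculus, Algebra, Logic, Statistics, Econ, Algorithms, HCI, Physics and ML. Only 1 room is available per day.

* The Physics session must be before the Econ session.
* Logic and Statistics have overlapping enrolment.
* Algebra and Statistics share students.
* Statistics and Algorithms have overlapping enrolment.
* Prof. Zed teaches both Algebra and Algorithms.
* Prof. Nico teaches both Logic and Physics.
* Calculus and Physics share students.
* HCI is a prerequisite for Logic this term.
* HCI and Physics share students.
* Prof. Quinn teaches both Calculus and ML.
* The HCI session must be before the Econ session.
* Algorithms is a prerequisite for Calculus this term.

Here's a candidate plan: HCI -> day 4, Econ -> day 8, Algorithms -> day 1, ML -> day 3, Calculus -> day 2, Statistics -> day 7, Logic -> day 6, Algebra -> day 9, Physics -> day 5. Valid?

Prof. Zed teaches both Algebra and Algorithms — holds.
Algebra and Statistics share students — holds.
Prof. Quinn teaches both Calculus and ML — holds.
HCI is a prerequisite for Logic this term — holds.
Statistics and Algorithms have overlapping enrolment — holds.
Logic and Statistics have overlapping enrolment — holds.
HCI and Physics share students — holds.
Only 1 room is available per day — holds.
Prof. Nico teaches both Logic and Physics — holds.
The Physics session must be before the Econ session — holds.
Algorithms is a prerequisite for Calculus this term — holds.
Calculus and Physics share students — holds.
The HCI session must be before the Econ session — holds.

Valid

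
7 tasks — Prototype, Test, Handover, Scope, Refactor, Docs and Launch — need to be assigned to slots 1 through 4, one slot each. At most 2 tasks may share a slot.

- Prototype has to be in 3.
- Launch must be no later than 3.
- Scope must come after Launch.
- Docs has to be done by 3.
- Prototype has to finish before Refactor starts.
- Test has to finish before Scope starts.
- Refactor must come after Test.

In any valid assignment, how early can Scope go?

2

Precedence pushes Scope to at least 2.
Scope at 2 is achievable: Refactor -> 4; Handover -> 3; Docs -> 2; Scope -> 2; Test -> 1; Launch -> 1; Prototype -> 3.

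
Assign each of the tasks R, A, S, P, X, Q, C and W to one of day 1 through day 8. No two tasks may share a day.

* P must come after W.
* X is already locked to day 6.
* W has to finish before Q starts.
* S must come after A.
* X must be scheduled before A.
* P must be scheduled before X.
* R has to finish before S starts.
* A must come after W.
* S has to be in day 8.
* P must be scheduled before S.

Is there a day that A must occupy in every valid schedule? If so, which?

X is fixed at day 6 and must come before A, so A is at least day 7.
S is fixed at day 8 and must come after A, so A is at most day 7.
So A must be day 7.

day 7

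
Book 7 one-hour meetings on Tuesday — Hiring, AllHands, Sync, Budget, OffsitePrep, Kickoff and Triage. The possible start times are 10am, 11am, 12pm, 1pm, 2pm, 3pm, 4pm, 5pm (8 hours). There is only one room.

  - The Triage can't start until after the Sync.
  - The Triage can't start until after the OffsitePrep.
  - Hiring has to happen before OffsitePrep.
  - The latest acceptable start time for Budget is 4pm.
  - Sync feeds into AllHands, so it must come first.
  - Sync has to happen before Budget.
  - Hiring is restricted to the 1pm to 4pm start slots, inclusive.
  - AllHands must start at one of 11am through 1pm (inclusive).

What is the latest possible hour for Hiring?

Hiring is available from 1pm; Hiring's own window allows nothing later than 4pm; downstream work caps Hiring at 3pm.
Hiring at 3pm is achievable: Kickoff -> 1pm; Hiring -> 3pm; OffsitePrep -> 4pm; AllHands -> 11am; Sync -> 10am; Budget -> 12pm; Triage -> 5pm.

3pm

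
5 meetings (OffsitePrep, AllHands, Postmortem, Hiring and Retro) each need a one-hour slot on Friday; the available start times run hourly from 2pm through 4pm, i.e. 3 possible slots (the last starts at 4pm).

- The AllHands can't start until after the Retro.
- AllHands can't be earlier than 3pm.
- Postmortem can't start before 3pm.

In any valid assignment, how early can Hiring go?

2pm

Hiring at 2pm is achievable: OffsitePrep=2pm, Postmortem=3pm, Hiring=2pm, Retro=2pm, AllHands=3pm.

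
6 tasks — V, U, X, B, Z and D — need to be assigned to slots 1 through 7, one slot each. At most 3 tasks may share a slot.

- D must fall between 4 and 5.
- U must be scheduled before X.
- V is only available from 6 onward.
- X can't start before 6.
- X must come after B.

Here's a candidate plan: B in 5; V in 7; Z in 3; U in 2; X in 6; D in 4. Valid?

U must be scheduled before X — holds.
X can't start before 6 — holds.
D must fall between 4 and 5 — holds.
At most 3 tasks may share a slot — holds.
X must come after B — holds.
V is only available from 6 onward — holds.

Yes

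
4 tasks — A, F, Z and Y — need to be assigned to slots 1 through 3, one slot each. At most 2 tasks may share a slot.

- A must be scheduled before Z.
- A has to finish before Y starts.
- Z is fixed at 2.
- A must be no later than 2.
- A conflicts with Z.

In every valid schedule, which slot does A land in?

1

A's window is 1–2.
Z is fixed at 2, and A can't share a slot with Z.
So A must be 1.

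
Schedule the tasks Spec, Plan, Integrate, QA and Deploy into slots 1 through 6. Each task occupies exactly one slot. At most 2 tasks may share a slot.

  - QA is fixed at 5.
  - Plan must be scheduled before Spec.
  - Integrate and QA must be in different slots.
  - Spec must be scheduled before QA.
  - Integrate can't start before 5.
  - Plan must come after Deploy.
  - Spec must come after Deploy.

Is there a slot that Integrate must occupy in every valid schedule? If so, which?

Integrate's window is 5–6.
QA is fixed at 5, and Integrate can't share a slot with QA.
So Integrate must be 6.

6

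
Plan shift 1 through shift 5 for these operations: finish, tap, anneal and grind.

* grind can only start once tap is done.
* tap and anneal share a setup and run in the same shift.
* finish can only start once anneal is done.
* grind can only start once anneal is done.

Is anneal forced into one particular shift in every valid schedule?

No

anneal can be shift 1 (e.g. tap in shift 1, grind in shift 2, finish in shift 2, anneal in shift 1) or shift 2 (e.g. grind in shift 3; tap in shift 2; anneal in shift 2; finish in shift 3).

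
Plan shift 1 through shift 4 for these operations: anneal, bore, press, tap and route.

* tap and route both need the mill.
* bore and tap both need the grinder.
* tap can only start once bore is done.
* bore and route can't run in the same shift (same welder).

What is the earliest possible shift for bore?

shift 1

Downstream work caps bore at shift 3.
bore at shift 1 is achievable: tap in shift 2; press in shift 1; anneal in shift 1; bore in shift 1; route in shift 3.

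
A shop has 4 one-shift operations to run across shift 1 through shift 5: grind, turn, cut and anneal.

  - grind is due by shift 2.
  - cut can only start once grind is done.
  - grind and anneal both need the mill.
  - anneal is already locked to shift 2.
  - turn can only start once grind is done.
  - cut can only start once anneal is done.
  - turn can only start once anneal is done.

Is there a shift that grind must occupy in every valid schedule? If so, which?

grind's window is shift 1–shift 2.
anneal is fixed at shift 2, and grind can't share a shift with anneal.
So grind must be shift 1.

shift 1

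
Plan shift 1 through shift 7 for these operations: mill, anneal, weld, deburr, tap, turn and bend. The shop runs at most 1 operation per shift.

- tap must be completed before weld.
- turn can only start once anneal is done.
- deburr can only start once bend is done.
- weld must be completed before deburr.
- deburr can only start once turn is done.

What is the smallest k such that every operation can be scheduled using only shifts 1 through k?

7 shifts

The precedence chain requires at least 3 distinct shifts.
With at most 1 per shift and 7 operations, at least 7 shifts are needed.
7 works (last occupied shift: shift 7): for example mill in shift 7, bend in shift 5, tap in shift 1, anneal in shift 3, weld in shift 2, deburr in shift 6, turn in shift 4.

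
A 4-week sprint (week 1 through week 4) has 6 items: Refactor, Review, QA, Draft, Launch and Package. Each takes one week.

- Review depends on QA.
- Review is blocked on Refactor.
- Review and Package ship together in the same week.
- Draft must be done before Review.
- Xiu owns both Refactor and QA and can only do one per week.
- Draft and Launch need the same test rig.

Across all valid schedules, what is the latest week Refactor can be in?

Downstream work caps Refactor at week 3.
Refactor at week 3 is achievable: Launch in week 2, Draft in week 1, QA in week 1, Package in week 4, Review in week 4, Refactor in week 3.

week 3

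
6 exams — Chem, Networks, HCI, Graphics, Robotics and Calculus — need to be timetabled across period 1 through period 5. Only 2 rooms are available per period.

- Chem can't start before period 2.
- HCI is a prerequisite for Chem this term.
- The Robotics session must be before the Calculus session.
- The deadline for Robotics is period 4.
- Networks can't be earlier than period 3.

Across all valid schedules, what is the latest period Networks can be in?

Networks is available from period 3.
Networks at period 5 is achievable: Chem in period 2, Graphics in period 3, Calculus in period 2, HCI in period 1, Networks in period 5, Robotics in period 1.

period 5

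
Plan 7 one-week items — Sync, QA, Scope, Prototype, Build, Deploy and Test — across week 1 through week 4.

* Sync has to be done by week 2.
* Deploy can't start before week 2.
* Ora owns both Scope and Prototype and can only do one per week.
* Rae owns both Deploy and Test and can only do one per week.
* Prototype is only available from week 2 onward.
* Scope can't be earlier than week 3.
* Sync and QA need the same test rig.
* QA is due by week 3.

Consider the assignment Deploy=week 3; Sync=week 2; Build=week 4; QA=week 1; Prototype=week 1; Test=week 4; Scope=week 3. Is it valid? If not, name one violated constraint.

No — it violates: Prototype is only available from week 2 onward

Scope can't be earlier than week 3 — holds.
Rae owns both Deploy and Test and can only do one per week — holds.
Deploy can't start before week 2 — holds.
Prototype is only available from week 2 onward — violated.
QA is due by week 3 — holds.
Sync and QA need the same test rig — holds.
Ora owns both Scope and Prototype and can only do one per week — holds.
Sync has to be done by week 2 — holds.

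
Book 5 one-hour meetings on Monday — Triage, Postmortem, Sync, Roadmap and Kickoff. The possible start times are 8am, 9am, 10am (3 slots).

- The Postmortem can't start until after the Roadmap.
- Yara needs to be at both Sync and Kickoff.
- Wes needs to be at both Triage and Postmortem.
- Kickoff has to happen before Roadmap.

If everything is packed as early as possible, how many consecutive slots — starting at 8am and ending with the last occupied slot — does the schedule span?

The precedence chain requires at least 3 distinct slots.
3 works (last occupied slot: 10am): for example Kickoff=8am; Triage=8am; Sync=9am; Postmortem=10am; Roadmap=9am.

3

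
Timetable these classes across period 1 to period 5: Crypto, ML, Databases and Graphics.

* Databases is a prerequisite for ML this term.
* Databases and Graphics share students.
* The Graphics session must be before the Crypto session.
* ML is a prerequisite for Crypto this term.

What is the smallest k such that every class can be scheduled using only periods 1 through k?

The precedence chain requires at least 3 distinct periods.
3 works (last occupied period: period 3): for example Graphics -> period 2, Crypto -> period 3, ML -> period 2, Databases -> period 1.

3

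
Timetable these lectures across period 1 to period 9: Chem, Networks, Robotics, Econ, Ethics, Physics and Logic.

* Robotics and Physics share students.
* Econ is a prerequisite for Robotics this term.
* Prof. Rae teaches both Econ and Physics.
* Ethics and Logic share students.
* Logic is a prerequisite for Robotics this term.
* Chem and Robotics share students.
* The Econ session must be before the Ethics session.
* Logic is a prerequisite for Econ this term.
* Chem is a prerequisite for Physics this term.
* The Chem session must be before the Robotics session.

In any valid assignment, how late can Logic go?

Downstream work caps Logic at period 7.
Logic at period 7 is achievable: Physics=period 2, Econ=period 8, Networks=period 1, Chem=period 1, Robotics=period 9, Logic=period 7, Ethics=period 9.

period 7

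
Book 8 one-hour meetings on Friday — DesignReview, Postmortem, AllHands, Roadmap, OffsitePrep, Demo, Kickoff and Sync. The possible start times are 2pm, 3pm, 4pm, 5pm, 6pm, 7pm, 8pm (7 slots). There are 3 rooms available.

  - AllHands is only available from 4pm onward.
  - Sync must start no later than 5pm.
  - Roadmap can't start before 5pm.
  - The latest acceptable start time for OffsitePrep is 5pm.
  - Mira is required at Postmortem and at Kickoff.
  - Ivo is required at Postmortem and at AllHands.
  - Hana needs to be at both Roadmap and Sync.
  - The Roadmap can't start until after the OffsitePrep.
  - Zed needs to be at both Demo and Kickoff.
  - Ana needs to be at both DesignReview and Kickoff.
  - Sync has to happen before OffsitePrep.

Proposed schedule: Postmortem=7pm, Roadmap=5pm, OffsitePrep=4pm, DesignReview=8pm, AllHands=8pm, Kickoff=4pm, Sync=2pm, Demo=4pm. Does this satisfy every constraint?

Ivo is required at Postmortem and at AllHands — holds.
Sync must start no later than 5pm — holds.
Zed needs to be at both Demo and Kickoff — violated.
The Roadmap can't start until after the OffsitePrep — holds.
The latest acceptable start time for OffsitePrep is 5pm — holds.
There are 3 rooms available — holds.
Roadmap can't start before 5pm — holds.
Ana needs to be at both DesignReview and Kickoff — holds.
Hana needs to be at both Roadmap and Sync — holds.
Mira is required at Postmortem and at Kickoff — holds.
AllHands is only available from 4pm onward — holds.
Sync has to happen before OffsitePrep — holds.

No — it violates: Zed needs to be at both Demo and Kickoff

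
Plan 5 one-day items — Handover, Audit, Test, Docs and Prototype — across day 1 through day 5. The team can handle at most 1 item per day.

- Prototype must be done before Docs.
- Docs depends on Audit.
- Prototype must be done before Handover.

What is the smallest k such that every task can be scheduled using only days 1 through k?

The precedence chain requires at least 2 distinct days.
With at most 1 per day and 5 tasks, at least 5 days are needed.
5 works (last occupied day: day 5): for example Docs -> day 3; Prototype -> day 1; Audit -> day 2; Test -> day 5; Handover -> day 4.

5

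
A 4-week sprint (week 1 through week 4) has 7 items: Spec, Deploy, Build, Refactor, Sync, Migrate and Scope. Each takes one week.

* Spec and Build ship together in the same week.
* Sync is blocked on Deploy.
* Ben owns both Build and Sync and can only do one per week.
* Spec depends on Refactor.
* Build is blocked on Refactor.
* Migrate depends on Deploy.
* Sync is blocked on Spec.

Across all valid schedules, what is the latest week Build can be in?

Precedence pushes Build to at least week 2; Build must be in the same week as Spec, which can't be after week 3, so Build is at most week 3.
Build at week 3 is achievable: Refactor=week 1, Deploy=week 1, Migrate=week 2, Spec=week 3, Scope=week 1, Sync=week 4, Build=week 3.

week 3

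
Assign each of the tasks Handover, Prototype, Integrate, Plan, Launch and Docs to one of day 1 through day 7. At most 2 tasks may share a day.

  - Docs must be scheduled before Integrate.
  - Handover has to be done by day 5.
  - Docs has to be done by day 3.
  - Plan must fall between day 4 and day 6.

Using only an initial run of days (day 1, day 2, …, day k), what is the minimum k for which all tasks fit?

4 days

The precedence chain requires at least 2 distinct days.
With at most 2 per day and 6 tasks, at least 3 days are needed.
Plan can't be placed before day 4, so the schedule must run through at least day 4.
4 works (last occupied day: day 4): for example Handover in day 1, Integrate in day 2, Prototype in day 2, Plan in day 4, Docs in day 1, Launch in day 3.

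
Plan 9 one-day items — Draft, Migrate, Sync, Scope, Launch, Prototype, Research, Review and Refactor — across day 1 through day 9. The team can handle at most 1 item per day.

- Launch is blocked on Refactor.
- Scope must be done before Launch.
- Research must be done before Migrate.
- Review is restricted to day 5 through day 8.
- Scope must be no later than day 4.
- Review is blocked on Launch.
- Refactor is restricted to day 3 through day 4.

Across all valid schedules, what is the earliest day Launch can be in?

day 4

Precedence pushes Launch to at least day 4; downstream work caps Launch at day 7.
Launch at day 4 is achievable: Migrate=day 6, Launch=day 4, Review=day 5, Sync=day 8, Prototype=day 9, Research=day 2, Draft=day 7, Refactor=day 3, Scope=day 1.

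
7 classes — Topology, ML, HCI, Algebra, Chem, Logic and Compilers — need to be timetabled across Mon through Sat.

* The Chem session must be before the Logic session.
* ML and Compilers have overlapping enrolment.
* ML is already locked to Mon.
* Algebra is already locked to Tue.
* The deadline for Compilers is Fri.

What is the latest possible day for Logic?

Precedence pushes Logic to at least Tue.
Logic at Sat is achievable: Chem -> Mon; Algebra -> Tue; Logic -> Sat; ML -> Mon; Compilers -> Tue; HCI -> Mon; Topology -> Mon.

Sat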